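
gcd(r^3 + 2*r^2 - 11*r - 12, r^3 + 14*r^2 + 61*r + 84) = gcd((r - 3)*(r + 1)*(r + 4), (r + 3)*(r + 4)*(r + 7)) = r + 4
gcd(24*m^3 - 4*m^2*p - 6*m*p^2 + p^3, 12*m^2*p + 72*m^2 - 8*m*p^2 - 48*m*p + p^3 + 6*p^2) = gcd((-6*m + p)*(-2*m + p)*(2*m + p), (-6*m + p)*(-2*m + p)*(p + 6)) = 12*m^2 - 8*m*p + p^2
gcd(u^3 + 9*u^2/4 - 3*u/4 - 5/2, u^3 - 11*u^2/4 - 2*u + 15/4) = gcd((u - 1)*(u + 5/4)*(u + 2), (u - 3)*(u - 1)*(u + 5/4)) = u^2 + u/4 - 5/4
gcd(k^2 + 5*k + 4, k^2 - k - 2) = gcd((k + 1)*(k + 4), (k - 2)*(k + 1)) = k + 1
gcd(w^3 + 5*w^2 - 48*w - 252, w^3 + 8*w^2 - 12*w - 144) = w^2 + 12*w + 36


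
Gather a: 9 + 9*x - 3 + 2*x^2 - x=2*x^2 + 8*x + 6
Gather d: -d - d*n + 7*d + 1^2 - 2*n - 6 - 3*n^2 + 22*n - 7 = d*(6 - n) - 3*n^2 + 20*n - 12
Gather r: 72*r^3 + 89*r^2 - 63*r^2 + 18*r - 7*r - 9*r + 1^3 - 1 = 72*r^3 + 26*r^2 + 2*r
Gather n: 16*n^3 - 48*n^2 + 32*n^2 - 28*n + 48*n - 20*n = 16*n^3 - 16*n^2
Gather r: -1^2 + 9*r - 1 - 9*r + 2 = 0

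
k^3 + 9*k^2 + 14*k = k*(k + 2)*(k + 7)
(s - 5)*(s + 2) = s^2 - 3*s - 10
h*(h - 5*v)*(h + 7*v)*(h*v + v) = h^4*v + 2*h^3*v^2 + h^3*v - 35*h^2*v^3 + 2*h^2*v^2 - 35*h*v^3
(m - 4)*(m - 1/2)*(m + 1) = m^3 - 7*m^2/2 - 5*m/2 + 2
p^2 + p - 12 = (p - 3)*(p + 4)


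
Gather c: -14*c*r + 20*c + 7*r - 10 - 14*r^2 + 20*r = c*(20 - 14*r) - 14*r^2 + 27*r - 10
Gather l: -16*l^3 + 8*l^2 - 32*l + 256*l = -16*l^3 + 8*l^2 + 224*l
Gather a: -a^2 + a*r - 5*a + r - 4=-a^2 + a*(r - 5) + r - 4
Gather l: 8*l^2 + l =8*l^2 + l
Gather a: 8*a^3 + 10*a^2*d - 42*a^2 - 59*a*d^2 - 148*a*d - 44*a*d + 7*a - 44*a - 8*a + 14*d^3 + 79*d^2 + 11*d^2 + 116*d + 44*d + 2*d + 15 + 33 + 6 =8*a^3 + a^2*(10*d - 42) + a*(-59*d^2 - 192*d - 45) + 14*d^3 + 90*d^2 + 162*d + 54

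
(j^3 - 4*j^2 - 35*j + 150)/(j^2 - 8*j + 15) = (j^2 + j - 30)/(j - 3)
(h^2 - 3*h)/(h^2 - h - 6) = h/(h + 2)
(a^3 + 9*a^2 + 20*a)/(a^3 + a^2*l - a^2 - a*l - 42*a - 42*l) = a*(a^2 + 9*a + 20)/(a^3 + a^2*l - a^2 - a*l - 42*a - 42*l)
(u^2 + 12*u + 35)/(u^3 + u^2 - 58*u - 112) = (u + 5)/(u^2 - 6*u - 16)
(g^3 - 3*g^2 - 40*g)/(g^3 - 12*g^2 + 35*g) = (g^2 - 3*g - 40)/(g^2 - 12*g + 35)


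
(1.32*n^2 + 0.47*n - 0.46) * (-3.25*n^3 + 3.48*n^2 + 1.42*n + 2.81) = -4.29*n^5 + 3.0661*n^4 + 5.005*n^3 + 2.7758*n^2 + 0.6675*n - 1.2926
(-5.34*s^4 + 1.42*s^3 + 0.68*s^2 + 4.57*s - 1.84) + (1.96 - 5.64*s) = -5.34*s^4 + 1.42*s^3 + 0.68*s^2 - 1.07*s + 0.12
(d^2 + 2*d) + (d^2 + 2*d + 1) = 2*d^2 + 4*d + 1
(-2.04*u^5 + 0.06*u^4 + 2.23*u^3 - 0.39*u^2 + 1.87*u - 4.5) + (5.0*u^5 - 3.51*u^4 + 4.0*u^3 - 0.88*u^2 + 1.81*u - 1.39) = 2.96*u^5 - 3.45*u^4 + 6.23*u^3 - 1.27*u^2 + 3.68*u - 5.89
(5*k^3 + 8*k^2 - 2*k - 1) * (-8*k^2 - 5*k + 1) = -40*k^5 - 89*k^4 - 19*k^3 + 26*k^2 + 3*k - 1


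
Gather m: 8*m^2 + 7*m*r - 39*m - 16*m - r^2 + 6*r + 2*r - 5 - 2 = 8*m^2 + m*(7*r - 55) - r^2 + 8*r - 7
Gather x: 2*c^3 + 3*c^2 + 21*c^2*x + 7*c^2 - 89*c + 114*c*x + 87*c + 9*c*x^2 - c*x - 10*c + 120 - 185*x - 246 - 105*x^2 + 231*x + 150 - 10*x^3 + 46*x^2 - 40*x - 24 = 2*c^3 + 10*c^2 - 12*c - 10*x^3 + x^2*(9*c - 59) + x*(21*c^2 + 113*c + 6)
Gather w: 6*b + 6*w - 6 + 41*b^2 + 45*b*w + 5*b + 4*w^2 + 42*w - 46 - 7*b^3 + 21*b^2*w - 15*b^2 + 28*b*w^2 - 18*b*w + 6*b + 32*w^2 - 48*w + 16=-7*b^3 + 26*b^2 + 17*b + w^2*(28*b + 36) + w*(21*b^2 + 27*b) - 36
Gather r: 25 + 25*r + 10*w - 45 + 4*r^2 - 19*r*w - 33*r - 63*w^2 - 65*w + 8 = 4*r^2 + r*(-19*w - 8) - 63*w^2 - 55*w - 12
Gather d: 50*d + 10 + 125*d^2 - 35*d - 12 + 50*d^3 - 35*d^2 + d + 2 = 50*d^3 + 90*d^2 + 16*d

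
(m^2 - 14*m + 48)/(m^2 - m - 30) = (m - 8)/(m + 5)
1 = 1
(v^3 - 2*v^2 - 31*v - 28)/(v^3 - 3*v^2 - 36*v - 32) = (v - 7)/(v - 8)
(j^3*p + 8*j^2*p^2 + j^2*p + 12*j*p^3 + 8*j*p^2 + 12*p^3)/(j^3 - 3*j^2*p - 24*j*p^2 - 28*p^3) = p*(-j^2 - 6*j*p - j - 6*p)/(-j^2 + 5*j*p + 14*p^2)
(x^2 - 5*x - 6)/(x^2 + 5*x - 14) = (x^2 - 5*x - 6)/(x^2 + 5*x - 14)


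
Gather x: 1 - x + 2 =3 - x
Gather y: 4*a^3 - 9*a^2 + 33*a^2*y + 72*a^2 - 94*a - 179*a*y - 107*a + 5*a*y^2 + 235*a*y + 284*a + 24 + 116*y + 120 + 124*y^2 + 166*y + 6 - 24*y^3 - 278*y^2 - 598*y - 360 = 4*a^3 + 63*a^2 + 83*a - 24*y^3 + y^2*(5*a - 154) + y*(33*a^2 + 56*a - 316) - 210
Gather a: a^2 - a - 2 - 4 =a^2 - a - 6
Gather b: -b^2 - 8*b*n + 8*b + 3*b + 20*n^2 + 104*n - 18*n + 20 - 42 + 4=-b^2 + b*(11 - 8*n) + 20*n^2 + 86*n - 18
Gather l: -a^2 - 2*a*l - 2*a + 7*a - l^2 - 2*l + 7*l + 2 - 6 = -a^2 + 5*a - l^2 + l*(5 - 2*a) - 4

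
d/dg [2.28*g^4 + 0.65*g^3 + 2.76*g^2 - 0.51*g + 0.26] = 9.12*g^3 + 1.95*g^2 + 5.52*g - 0.51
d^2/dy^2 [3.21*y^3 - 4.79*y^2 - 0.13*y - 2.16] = 19.26*y - 9.58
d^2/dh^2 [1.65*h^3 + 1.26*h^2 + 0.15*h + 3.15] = 9.9*h + 2.52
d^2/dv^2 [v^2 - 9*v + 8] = 2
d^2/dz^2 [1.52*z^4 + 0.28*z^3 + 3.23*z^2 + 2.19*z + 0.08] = 18.24*z^2 + 1.68*z + 6.46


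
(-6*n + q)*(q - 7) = -6*n*q + 42*n + q^2 - 7*q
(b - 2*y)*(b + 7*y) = b^2 + 5*b*y - 14*y^2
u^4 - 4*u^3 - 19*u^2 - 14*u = u*(u - 7)*(u + 1)*(u + 2)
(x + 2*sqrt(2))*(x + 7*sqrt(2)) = x^2 + 9*sqrt(2)*x + 28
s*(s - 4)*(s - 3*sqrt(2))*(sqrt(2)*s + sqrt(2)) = sqrt(2)*s^4 - 6*s^3 - 3*sqrt(2)*s^3 - 4*sqrt(2)*s^2 + 18*s^2 + 24*s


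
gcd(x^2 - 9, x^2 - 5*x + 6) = x - 3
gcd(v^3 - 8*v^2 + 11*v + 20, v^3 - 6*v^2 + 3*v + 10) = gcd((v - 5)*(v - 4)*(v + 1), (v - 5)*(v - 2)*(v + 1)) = v^2 - 4*v - 5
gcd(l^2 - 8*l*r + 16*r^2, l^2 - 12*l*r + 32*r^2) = -l + 4*r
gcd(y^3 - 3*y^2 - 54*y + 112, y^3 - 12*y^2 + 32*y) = y - 8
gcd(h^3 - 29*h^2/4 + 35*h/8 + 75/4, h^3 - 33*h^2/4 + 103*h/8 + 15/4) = h^2 - 17*h/2 + 15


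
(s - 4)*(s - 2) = s^2 - 6*s + 8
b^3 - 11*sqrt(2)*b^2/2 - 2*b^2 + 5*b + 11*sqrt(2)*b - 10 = (b - 2)*(b - 5*sqrt(2))*(b - sqrt(2)/2)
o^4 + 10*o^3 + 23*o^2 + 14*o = o*(o + 1)*(o + 2)*(o + 7)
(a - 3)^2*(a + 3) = a^3 - 3*a^2 - 9*a + 27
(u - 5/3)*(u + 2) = u^2 + u/3 - 10/3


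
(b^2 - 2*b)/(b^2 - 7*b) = (b - 2)/(b - 7)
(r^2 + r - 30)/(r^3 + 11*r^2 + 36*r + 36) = (r - 5)/(r^2 + 5*r + 6)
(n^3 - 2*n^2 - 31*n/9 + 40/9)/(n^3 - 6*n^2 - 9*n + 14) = (n^2 - n - 40/9)/(n^2 - 5*n - 14)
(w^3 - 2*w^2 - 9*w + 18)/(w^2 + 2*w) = (w^3 - 2*w^2 - 9*w + 18)/(w*(w + 2))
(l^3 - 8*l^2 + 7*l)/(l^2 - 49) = l*(l - 1)/(l + 7)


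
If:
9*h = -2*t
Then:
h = -2*t/9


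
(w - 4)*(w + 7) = w^2 + 3*w - 28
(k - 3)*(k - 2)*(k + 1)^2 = k^4 - 3*k^3 - 3*k^2 + 7*k + 6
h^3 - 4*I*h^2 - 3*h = h*(h - 3*I)*(h - I)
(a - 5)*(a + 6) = a^2 + a - 30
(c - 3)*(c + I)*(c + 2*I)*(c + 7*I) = c^4 - 3*c^3 + 10*I*c^3 - 23*c^2 - 30*I*c^2 + 69*c - 14*I*c + 42*I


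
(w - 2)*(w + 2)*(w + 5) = w^3 + 5*w^2 - 4*w - 20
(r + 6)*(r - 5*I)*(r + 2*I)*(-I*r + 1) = -I*r^4 - 2*r^3 - 6*I*r^3 - 12*r^2 - 13*I*r^2 + 10*r - 78*I*r + 60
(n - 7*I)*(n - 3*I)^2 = n^3 - 13*I*n^2 - 51*n + 63*I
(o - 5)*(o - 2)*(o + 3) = o^3 - 4*o^2 - 11*o + 30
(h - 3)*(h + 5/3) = h^2 - 4*h/3 - 5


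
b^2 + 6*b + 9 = (b + 3)^2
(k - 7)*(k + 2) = k^2 - 5*k - 14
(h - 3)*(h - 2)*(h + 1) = h^3 - 4*h^2 + h + 6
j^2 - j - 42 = (j - 7)*(j + 6)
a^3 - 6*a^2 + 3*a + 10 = (a - 5)*(a - 2)*(a + 1)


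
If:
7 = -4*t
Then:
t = -7/4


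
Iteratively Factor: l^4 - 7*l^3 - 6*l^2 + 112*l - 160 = (l - 5)*(l^3 - 2*l^2 - 16*l + 32) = (l - 5)*(l + 4)*(l^2 - 6*l + 8) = (l - 5)*(l - 4)*(l + 4)*(l - 2)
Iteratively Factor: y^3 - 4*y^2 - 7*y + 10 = (y - 5)*(y^2 + y - 2) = (y - 5)*(y - 1)*(y + 2)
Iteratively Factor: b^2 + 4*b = (b + 4)*(b)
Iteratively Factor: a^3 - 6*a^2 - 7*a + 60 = (a + 3)*(a^2 - 9*a + 20) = (a - 5)*(a + 3)*(a - 4)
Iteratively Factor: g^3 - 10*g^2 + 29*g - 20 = (g - 5)*(g^2 - 5*g + 4) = (g - 5)*(g - 4)*(g - 1)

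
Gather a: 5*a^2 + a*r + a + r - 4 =5*a^2 + a*(r + 1) + r - 4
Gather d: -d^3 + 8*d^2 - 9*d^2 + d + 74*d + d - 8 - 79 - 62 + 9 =-d^3 - d^2 + 76*d - 140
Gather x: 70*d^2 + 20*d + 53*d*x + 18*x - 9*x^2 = 70*d^2 + 20*d - 9*x^2 + x*(53*d + 18)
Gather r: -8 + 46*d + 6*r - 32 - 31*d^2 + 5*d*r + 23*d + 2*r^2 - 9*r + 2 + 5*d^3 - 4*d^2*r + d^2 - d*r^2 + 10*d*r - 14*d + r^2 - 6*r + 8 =5*d^3 - 30*d^2 + 55*d + r^2*(3 - d) + r*(-4*d^2 + 15*d - 9) - 30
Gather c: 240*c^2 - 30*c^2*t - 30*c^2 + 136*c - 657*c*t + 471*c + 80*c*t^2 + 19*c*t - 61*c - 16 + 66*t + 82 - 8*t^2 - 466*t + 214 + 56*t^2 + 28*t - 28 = c^2*(210 - 30*t) + c*(80*t^2 - 638*t + 546) + 48*t^2 - 372*t + 252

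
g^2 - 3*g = g*(g - 3)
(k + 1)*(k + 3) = k^2 + 4*k + 3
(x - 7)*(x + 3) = x^2 - 4*x - 21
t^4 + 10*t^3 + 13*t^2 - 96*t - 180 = (t - 3)*(t + 2)*(t + 5)*(t + 6)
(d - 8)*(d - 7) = d^2 - 15*d + 56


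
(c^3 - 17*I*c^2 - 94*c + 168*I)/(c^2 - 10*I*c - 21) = (c^2 - 10*I*c - 24)/(c - 3*I)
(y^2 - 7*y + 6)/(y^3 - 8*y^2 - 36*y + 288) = (y - 1)/(y^2 - 2*y - 48)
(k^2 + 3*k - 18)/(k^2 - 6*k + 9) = (k + 6)/(k - 3)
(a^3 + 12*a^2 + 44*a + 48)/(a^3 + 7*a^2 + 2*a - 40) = (a^2 + 8*a + 12)/(a^2 + 3*a - 10)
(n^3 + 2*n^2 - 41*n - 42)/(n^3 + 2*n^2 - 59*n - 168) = (n^2 - 5*n - 6)/(n^2 - 5*n - 24)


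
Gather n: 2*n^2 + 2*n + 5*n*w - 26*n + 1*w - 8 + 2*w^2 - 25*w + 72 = 2*n^2 + n*(5*w - 24) + 2*w^2 - 24*w + 64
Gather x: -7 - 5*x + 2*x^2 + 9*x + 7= 2*x^2 + 4*x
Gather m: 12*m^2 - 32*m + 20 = 12*m^2 - 32*m + 20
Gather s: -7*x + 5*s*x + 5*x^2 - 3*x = 5*s*x + 5*x^2 - 10*x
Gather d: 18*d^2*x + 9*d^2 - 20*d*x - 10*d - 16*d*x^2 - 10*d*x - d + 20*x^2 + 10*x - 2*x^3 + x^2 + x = d^2*(18*x + 9) + d*(-16*x^2 - 30*x - 11) - 2*x^3 + 21*x^2 + 11*x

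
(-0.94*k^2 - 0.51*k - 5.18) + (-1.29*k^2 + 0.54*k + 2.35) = -2.23*k^2 + 0.03*k - 2.83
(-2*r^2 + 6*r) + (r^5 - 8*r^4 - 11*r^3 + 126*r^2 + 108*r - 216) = r^5 - 8*r^4 - 11*r^3 + 124*r^2 + 114*r - 216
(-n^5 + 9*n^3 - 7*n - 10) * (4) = -4*n^5 + 36*n^3 - 28*n - 40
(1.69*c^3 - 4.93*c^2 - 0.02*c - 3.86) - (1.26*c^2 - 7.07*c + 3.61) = 1.69*c^3 - 6.19*c^2 + 7.05*c - 7.47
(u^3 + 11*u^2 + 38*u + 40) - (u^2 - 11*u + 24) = u^3 + 10*u^2 + 49*u + 16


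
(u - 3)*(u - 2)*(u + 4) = u^3 - u^2 - 14*u + 24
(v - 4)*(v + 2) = v^2 - 2*v - 8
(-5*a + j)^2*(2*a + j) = 50*a^3 + 5*a^2*j - 8*a*j^2 + j^3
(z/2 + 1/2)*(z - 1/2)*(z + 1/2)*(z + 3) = z^4/2 + 2*z^3 + 11*z^2/8 - z/2 - 3/8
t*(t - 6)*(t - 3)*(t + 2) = t^4 - 7*t^3 + 36*t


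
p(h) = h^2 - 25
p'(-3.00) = -6.00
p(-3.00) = -16.00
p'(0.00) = 0.00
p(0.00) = -25.00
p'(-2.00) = -4.00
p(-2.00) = -21.00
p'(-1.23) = -2.46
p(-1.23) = -23.49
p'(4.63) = 9.26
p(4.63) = -3.56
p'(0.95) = 1.90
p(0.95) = -24.10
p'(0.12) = 0.24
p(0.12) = -24.99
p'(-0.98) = -1.96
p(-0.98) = -24.04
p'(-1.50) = -3.00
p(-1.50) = -22.75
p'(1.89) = 3.78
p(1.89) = -21.43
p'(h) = 2*h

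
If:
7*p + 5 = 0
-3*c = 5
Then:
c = -5/3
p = -5/7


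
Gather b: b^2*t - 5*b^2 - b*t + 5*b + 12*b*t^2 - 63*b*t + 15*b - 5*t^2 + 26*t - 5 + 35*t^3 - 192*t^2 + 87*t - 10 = b^2*(t - 5) + b*(12*t^2 - 64*t + 20) + 35*t^3 - 197*t^2 + 113*t - 15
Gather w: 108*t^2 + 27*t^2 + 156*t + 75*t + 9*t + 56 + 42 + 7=135*t^2 + 240*t + 105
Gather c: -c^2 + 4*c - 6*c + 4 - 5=-c^2 - 2*c - 1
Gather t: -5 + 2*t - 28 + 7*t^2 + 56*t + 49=7*t^2 + 58*t + 16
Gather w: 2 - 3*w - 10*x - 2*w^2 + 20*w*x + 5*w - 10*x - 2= -2*w^2 + w*(20*x + 2) - 20*x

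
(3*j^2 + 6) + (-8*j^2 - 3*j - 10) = -5*j^2 - 3*j - 4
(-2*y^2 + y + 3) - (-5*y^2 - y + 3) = 3*y^2 + 2*y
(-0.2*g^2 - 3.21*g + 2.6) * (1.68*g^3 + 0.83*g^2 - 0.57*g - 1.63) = -0.336*g^5 - 5.5588*g^4 + 1.8177*g^3 + 4.3137*g^2 + 3.7503*g - 4.238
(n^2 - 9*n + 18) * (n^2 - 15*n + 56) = n^4 - 24*n^3 + 209*n^2 - 774*n + 1008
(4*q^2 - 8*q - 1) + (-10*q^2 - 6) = -6*q^2 - 8*q - 7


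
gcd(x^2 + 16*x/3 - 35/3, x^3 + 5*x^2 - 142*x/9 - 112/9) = x + 7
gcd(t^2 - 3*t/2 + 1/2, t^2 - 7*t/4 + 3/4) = t - 1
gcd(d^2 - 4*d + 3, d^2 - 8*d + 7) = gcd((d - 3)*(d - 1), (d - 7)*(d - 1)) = d - 1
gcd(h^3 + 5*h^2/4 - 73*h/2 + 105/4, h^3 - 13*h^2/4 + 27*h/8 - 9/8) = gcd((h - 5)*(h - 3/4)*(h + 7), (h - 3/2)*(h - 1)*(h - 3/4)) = h - 3/4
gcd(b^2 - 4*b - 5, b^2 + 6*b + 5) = b + 1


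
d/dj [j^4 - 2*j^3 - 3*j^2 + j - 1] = 4*j^3 - 6*j^2 - 6*j + 1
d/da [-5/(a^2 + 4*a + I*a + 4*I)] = 5*(2*a + 4 + I)/(a^2 + 4*a + I*a + 4*I)^2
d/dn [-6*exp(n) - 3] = -6*exp(n)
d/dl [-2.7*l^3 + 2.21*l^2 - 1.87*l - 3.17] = -8.1*l^2 + 4.42*l - 1.87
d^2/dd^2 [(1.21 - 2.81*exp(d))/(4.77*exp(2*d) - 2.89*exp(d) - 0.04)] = (-63.935649*exp(4*d) + 71.3873430000001*exp(3*d) - 53.257527*exp(2*d) + 11.354349*exp(d) - 0.144372)*exp(d)/(108.531333*exp(6*d) - 197.267643*exp(5*d) + 116.788203*exp(4*d) - 20.829097*exp(3*d) - 0.979356*exp(2*d) - 0.013872*exp(d) - 6.4e-5)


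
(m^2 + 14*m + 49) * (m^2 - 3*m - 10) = m^4 + 11*m^3 - 3*m^2 - 287*m - 490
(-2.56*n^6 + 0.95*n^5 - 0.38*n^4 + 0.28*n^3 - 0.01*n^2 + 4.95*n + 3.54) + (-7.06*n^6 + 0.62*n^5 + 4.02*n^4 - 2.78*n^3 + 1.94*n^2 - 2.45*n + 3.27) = -9.62*n^6 + 1.57*n^5 + 3.64*n^4 - 2.5*n^3 + 1.93*n^2 + 2.5*n + 6.81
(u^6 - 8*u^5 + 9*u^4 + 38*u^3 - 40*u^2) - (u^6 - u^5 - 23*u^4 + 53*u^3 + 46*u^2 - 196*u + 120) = -7*u^5 + 32*u^4 - 15*u^3 - 86*u^2 + 196*u - 120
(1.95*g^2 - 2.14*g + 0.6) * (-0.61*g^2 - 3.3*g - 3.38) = -1.1895*g^4 - 5.1296*g^3 + 0.105000000000001*g^2 + 5.2532*g - 2.028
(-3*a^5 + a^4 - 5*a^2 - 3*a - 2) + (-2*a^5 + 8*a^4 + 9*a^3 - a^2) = -5*a^5 + 9*a^4 + 9*a^3 - 6*a^2 - 3*a - 2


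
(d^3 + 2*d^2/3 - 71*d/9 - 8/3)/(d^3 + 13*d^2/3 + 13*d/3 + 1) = (d - 8/3)/(d + 1)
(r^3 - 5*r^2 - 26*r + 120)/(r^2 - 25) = (r^2 - 10*r + 24)/(r - 5)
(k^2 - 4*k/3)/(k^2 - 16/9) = 3*k/(3*k + 4)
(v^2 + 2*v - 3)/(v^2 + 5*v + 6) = (v - 1)/(v + 2)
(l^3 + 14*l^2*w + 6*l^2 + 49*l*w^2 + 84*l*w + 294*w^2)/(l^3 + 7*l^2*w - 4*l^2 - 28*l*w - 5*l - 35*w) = (l^2 + 7*l*w + 6*l + 42*w)/(l^2 - 4*l - 5)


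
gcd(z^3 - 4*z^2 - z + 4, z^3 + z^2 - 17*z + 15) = z - 1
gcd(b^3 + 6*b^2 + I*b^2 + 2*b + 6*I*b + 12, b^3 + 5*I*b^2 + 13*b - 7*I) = b - I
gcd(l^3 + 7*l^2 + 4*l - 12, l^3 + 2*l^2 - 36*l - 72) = l^2 + 8*l + 12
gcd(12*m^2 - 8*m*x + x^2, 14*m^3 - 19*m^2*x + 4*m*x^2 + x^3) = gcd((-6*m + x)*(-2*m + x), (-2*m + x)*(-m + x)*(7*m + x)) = -2*m + x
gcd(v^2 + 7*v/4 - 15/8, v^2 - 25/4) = v + 5/2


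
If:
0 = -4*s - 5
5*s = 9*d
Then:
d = -25/36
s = -5/4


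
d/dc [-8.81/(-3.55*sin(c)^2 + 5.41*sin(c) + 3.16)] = (47.6621 - 62.551*sin(c))*cos(c)/(-3.55*sin(c)^2 + 5.41*sin(c) + 3.16)^2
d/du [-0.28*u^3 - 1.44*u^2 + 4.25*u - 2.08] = -0.84*u^2 - 2.88*u + 4.25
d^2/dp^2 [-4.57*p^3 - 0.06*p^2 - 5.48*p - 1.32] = -27.42*p - 0.12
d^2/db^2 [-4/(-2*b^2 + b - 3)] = 8*(-4*b^2 + 2*b + (4*b - 1)^2 - 6)/(2*b^2 - b + 3)^3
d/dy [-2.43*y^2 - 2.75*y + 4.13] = -4.86*y - 2.75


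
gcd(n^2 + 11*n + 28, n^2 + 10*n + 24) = n + 4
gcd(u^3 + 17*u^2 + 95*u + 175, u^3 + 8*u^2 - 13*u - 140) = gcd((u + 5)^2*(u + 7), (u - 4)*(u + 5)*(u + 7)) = u^2 + 12*u + 35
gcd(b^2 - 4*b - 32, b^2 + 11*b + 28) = b + 4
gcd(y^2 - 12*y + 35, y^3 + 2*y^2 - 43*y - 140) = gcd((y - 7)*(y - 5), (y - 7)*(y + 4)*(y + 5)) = y - 7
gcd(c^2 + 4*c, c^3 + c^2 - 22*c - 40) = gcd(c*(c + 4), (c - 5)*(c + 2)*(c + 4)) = c + 4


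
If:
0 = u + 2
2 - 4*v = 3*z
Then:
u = -2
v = 1/2 - 3*z/4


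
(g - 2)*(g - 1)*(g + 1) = g^3 - 2*g^2 - g + 2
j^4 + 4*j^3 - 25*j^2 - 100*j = j*(j - 5)*(j + 4)*(j + 5)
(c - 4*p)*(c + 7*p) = c^2 + 3*c*p - 28*p^2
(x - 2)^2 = x^2 - 4*x + 4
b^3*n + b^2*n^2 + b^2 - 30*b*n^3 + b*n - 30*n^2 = (b - 5*n)*(b + 6*n)*(b*n + 1)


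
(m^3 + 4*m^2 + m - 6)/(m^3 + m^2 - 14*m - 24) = (m - 1)/(m - 4)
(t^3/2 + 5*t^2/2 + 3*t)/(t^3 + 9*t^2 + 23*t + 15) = t*(t + 2)/(2*(t^2 + 6*t + 5))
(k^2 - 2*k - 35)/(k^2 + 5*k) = (k - 7)/k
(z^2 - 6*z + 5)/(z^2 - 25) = (z - 1)/(z + 5)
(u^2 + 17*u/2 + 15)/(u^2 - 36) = (u + 5/2)/(u - 6)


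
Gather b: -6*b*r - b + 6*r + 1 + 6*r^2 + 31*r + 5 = b*(-6*r - 1) + 6*r^2 + 37*r + 6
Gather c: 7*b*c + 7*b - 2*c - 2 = 7*b + c*(7*b - 2) - 2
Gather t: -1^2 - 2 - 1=-4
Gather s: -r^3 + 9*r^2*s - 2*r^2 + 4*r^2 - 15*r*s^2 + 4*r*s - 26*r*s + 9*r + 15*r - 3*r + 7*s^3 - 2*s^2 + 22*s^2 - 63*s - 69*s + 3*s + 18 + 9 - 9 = -r^3 + 2*r^2 + 21*r + 7*s^3 + s^2*(20 - 15*r) + s*(9*r^2 - 22*r - 129) + 18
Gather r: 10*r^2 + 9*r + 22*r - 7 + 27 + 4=10*r^2 + 31*r + 24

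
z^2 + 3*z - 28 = (z - 4)*(z + 7)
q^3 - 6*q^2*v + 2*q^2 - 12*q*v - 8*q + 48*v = (q - 2)*(q + 4)*(q - 6*v)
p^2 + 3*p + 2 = (p + 1)*(p + 2)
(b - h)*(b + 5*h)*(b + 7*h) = b^3 + 11*b^2*h + 23*b*h^2 - 35*h^3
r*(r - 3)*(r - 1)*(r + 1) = r^4 - 3*r^3 - r^2 + 3*r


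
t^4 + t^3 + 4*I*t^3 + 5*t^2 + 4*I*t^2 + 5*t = t*(t + 1)*(t - I)*(t + 5*I)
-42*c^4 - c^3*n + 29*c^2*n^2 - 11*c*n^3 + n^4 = (-7*c + n)*(-3*c + n)*(-2*c + n)*(c + n)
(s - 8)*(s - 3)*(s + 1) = s^3 - 10*s^2 + 13*s + 24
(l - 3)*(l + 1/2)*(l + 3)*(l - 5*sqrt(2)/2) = l^4 - 5*sqrt(2)*l^3/2 + l^3/2 - 9*l^2 - 5*sqrt(2)*l^2/4 - 9*l/2 + 45*sqrt(2)*l/2 + 45*sqrt(2)/4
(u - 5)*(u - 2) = u^2 - 7*u + 10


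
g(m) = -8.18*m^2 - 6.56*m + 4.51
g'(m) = -16.36*m - 6.56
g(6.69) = -405.48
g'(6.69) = -116.01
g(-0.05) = 4.82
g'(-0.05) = -5.74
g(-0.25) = 5.64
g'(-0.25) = -2.47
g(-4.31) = -119.17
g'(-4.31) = 63.95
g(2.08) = -44.52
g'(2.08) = -40.59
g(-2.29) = -23.36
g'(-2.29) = 30.90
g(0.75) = -5.01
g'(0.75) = -18.83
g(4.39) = -181.93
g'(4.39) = -78.38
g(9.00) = -717.11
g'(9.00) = -153.80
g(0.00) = 4.51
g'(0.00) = -6.56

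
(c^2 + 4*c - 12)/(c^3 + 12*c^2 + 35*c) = (c^2 + 4*c - 12)/(c*(c^2 + 12*c + 35))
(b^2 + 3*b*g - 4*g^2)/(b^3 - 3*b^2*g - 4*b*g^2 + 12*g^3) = (b^2 + 3*b*g - 4*g^2)/(b^3 - 3*b^2*g - 4*b*g^2 + 12*g^3)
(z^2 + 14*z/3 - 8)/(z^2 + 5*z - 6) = (z - 4/3)/(z - 1)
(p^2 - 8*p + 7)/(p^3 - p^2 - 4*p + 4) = (p - 7)/(p^2 - 4)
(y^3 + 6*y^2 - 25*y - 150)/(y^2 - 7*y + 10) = (y^2 + 11*y + 30)/(y - 2)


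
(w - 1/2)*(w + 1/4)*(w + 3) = w^3 + 11*w^2/4 - 7*w/8 - 3/8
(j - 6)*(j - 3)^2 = j^3 - 12*j^2 + 45*j - 54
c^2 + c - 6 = (c - 2)*(c + 3)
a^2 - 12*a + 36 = (a - 6)^2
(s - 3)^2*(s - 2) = s^3 - 8*s^2 + 21*s - 18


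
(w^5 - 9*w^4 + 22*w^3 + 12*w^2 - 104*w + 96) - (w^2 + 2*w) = w^5 - 9*w^4 + 22*w^3 + 11*w^2 - 106*w + 96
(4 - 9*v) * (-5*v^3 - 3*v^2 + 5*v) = 45*v^4 + 7*v^3 - 57*v^2 + 20*v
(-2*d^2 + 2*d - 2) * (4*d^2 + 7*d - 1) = -8*d^4 - 6*d^3 + 8*d^2 - 16*d + 2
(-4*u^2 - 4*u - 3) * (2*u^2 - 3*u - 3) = -8*u^4 + 4*u^3 + 18*u^2 + 21*u + 9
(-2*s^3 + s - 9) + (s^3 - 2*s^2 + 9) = -s^3 - 2*s^2 + s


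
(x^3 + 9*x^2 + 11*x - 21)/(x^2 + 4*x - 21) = (x^2 + 2*x - 3)/(x - 3)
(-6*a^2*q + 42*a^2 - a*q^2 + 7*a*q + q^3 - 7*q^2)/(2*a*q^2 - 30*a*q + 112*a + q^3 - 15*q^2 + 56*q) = (-3*a + q)/(q - 8)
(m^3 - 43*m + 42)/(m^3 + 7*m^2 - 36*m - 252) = (m - 1)/(m + 6)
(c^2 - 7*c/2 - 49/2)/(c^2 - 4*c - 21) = (c + 7/2)/(c + 3)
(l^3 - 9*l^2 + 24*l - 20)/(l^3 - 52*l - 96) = (-l^3 + 9*l^2 - 24*l + 20)/(-l^3 + 52*l + 96)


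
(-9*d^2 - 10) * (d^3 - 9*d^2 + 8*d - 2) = -9*d^5 + 81*d^4 - 82*d^3 + 108*d^2 - 80*d + 20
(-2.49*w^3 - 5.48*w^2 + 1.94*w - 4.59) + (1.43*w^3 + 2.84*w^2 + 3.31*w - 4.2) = -1.06*w^3 - 2.64*w^2 + 5.25*w - 8.79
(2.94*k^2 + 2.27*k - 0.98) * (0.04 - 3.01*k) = -8.8494*k^3 - 6.7151*k^2 + 3.0406*k - 0.0392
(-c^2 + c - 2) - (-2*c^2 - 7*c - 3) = c^2 + 8*c + 1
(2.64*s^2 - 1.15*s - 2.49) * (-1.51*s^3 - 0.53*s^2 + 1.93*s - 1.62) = -3.9864*s^5 + 0.3373*s^4 + 9.4646*s^3 - 5.1766*s^2 - 2.9427*s + 4.0338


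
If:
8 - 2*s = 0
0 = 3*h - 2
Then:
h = 2/3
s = 4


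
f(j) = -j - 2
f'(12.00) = -1.00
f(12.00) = -14.00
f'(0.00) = -1.00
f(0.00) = -2.00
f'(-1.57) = -1.00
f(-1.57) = -0.43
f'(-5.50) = -1.00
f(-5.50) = 3.50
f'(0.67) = -1.00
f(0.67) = -2.67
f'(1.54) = -1.00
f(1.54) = -3.54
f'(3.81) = -1.00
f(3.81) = -5.81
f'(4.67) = -1.00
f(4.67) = -6.67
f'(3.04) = -1.00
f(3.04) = -5.04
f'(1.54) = -1.00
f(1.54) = -3.54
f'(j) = -1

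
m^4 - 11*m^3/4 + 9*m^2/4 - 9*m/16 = m*(m - 3/2)*(m - 3/4)*(m - 1/2)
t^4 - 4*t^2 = t^2*(t - 2)*(t + 2)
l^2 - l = l*(l - 1)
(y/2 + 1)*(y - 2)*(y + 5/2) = y^3/2 + 5*y^2/4 - 2*y - 5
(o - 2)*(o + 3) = o^2 + o - 6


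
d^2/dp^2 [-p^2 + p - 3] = -2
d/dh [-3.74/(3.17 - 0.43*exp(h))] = -1.6082*exp(h)/(0.43*exp(h) - 3.17)^2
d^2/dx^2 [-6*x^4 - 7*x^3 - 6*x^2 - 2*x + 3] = -72*x^2 - 42*x - 12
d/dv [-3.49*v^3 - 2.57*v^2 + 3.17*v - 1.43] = -10.47*v^2 - 5.14*v + 3.17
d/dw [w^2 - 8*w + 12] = 2*w - 8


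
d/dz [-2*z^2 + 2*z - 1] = 2 - 4*z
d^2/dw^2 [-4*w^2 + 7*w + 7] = -8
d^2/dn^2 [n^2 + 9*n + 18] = 2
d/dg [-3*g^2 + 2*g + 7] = 2 - 6*g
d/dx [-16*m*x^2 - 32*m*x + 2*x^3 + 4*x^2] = -32*m*x - 32*m + 6*x^2 + 8*x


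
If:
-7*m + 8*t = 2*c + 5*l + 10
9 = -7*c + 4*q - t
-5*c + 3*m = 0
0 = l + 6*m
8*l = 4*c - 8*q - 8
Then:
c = 342/949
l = -3420/949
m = 570/949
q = 2642/949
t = -367/949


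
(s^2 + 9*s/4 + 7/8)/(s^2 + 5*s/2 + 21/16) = 2*(2*s + 1)/(4*s + 3)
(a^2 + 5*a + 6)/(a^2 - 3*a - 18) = (a + 2)/(a - 6)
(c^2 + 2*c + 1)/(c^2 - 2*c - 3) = (c + 1)/(c - 3)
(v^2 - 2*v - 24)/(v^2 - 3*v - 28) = (v - 6)/(v - 7)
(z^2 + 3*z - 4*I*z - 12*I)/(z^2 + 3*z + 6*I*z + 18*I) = (z - 4*I)/(z + 6*I)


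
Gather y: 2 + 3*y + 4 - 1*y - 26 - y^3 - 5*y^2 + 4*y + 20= -y^3 - 5*y^2 + 6*y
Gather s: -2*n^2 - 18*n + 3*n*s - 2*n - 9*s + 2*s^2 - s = -2*n^2 - 20*n + 2*s^2 + s*(3*n - 10)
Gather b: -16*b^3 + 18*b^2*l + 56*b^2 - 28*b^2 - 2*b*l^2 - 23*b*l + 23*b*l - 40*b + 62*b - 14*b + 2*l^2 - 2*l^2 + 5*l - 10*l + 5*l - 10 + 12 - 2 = -16*b^3 + b^2*(18*l + 28) + b*(8 - 2*l^2)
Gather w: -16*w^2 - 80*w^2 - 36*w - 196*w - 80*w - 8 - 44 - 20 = -96*w^2 - 312*w - 72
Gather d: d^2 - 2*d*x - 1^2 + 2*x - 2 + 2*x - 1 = d^2 - 2*d*x + 4*x - 4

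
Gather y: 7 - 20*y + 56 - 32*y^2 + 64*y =-32*y^2 + 44*y + 63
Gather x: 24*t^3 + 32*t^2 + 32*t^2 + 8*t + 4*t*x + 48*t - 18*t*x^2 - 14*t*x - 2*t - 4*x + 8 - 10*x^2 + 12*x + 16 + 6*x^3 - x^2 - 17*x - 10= 24*t^3 + 64*t^2 + 54*t + 6*x^3 + x^2*(-18*t - 11) + x*(-10*t - 9) + 14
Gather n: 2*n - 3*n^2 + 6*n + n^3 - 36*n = n^3 - 3*n^2 - 28*n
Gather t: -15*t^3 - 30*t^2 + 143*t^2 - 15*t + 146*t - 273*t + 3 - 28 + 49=-15*t^3 + 113*t^2 - 142*t + 24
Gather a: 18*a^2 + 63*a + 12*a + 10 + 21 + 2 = 18*a^2 + 75*a + 33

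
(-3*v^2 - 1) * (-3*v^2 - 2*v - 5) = 9*v^4 + 6*v^3 + 18*v^2 + 2*v + 5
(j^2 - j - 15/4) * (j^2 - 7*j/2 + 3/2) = j^4 - 9*j^3/2 + 5*j^2/4 + 93*j/8 - 45/8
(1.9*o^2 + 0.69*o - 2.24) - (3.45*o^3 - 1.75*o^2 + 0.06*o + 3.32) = -3.45*o^3 + 3.65*o^2 + 0.63*o - 5.56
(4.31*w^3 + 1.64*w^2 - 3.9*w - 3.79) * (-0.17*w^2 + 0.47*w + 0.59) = -0.7327*w^5 + 1.7469*w^4 + 3.9767*w^3 - 0.2211*w^2 - 4.0823*w - 2.2361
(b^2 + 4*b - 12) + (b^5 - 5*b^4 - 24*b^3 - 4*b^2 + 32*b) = b^5 - 5*b^4 - 24*b^3 - 3*b^2 + 36*b - 12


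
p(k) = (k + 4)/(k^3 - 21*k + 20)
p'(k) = (21 - 3*k^2)*(k + 4)/(k^3 - 21*k + 20)^2 + 1/(k^3 - 21*k + 20)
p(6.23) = 0.08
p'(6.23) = -0.05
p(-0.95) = 0.08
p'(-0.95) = 0.06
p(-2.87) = 0.02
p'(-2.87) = 0.02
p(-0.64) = 0.10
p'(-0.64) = 0.09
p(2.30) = -0.39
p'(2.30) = 0.06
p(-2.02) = 0.04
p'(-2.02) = 0.02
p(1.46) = -0.72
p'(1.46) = 1.27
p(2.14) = -0.41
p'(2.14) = 0.13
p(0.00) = 0.20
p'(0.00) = 0.26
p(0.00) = 0.20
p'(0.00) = 0.26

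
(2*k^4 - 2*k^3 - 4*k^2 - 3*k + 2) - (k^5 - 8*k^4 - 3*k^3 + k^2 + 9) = -k^5 + 10*k^4 + k^3 - 5*k^2 - 3*k - 7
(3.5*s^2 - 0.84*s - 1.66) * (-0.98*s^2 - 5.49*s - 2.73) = -3.43*s^4 - 18.3918*s^3 - 3.3166*s^2 + 11.4066*s + 4.5318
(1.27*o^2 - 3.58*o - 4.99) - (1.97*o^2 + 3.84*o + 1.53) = -0.7*o^2 - 7.42*o - 6.52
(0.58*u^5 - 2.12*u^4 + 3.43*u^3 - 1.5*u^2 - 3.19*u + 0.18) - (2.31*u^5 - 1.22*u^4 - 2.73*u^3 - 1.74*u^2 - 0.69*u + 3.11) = -1.73*u^5 - 0.9*u^4 + 6.16*u^3 + 0.24*u^2 - 2.5*u - 2.93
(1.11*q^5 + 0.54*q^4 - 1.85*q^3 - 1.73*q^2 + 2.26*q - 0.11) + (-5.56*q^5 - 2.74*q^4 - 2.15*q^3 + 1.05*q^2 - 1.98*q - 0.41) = -4.45*q^5 - 2.2*q^4 - 4.0*q^3 - 0.68*q^2 + 0.28*q - 0.52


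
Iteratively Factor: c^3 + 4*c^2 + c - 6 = (c + 3)*(c^2 + c - 2) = (c - 1)*(c + 3)*(c + 2)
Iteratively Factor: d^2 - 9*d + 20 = (d - 4)*(d - 5)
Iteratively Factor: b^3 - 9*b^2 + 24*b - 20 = (b - 2)*(b^2 - 7*b + 10) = (b - 2)^2*(b - 5)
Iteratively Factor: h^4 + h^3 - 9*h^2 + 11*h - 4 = (h + 4)*(h^3 - 3*h^2 + 3*h - 1) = (h - 1)*(h + 4)*(h^2 - 2*h + 1) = (h - 1)^2*(h + 4)*(h - 1)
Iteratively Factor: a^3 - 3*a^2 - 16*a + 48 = (a - 3)*(a^2 - 16) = (a - 3)*(a + 4)*(a - 4)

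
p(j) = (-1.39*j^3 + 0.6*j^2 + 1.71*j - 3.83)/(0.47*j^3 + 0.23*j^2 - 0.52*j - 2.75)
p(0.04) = 1.36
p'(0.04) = -0.88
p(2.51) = -3.68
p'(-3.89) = 0.19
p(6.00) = -2.62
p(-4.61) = -3.31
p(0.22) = 1.21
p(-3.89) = -3.23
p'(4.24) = 0.06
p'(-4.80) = 0.03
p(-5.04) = -3.32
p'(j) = (-4.17*j^2 + 1.2*j + 1.71)/(0.47*j^3 + 0.23*j^2 - 0.52*j - 2.75) + (-1.41*j^2 - 0.46*j + 0.52)*(-1.39*j^3 + 0.6*j^2 + 1.71*j - 3.83)/(0.47*j^3 + 0.23*j^2 - 0.52*j - 2.75)^2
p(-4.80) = -3.31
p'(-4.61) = 0.05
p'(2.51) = 2.78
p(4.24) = -2.62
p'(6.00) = -0.02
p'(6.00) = -0.02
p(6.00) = -2.62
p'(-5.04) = 0.01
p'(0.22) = -0.77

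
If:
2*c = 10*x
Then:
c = 5*x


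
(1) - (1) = 0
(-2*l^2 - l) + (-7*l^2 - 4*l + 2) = -9*l^2 - 5*l + 2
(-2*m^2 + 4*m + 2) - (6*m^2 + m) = -8*m^2 + 3*m + 2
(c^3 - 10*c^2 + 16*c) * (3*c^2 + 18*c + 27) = 3*c^5 - 12*c^4 - 105*c^3 + 18*c^2 + 432*c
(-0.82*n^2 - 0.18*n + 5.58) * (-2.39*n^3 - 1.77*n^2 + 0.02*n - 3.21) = 1.9598*n^5 + 1.8816*n^4 - 13.034*n^3 - 7.248*n^2 + 0.6894*n - 17.9118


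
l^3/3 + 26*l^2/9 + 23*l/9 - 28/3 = (l/3 + 1)*(l - 4/3)*(l + 7)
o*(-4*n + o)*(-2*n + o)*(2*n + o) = 16*n^3*o - 4*n^2*o^2 - 4*n*o^3 + o^4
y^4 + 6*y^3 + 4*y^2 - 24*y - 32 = (y - 2)*(y + 2)^2*(y + 4)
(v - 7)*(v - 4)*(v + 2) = v^3 - 9*v^2 + 6*v + 56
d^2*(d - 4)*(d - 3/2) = d^4 - 11*d^3/2 + 6*d^2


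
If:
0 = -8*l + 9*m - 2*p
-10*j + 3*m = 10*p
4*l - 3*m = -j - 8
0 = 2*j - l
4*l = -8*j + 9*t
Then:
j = -2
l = -4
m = -10/3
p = 1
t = -32/9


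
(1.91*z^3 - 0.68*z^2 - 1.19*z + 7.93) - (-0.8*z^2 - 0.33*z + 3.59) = 1.91*z^3 + 0.12*z^2 - 0.86*z + 4.34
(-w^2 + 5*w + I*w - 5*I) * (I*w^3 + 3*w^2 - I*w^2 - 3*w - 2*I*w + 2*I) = -I*w^5 - 4*w^4 + 6*I*w^4 + 24*w^3 - 18*w^2 - 30*I*w^2 - 12*w + 25*I*w + 10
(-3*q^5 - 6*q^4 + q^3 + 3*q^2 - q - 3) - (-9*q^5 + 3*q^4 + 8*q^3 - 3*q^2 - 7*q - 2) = 6*q^5 - 9*q^4 - 7*q^3 + 6*q^2 + 6*q - 1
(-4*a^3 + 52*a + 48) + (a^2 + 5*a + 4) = -4*a^3 + a^2 + 57*a + 52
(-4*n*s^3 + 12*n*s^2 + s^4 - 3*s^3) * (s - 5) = -4*n*s^4 + 32*n*s^3 - 60*n*s^2 + s^5 - 8*s^4 + 15*s^3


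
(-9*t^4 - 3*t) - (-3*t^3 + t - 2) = -9*t^4 + 3*t^3 - 4*t + 2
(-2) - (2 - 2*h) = 2*h - 4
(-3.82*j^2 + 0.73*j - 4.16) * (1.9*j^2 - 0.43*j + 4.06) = -7.258*j^4 + 3.0296*j^3 - 23.7271*j^2 + 4.7526*j - 16.8896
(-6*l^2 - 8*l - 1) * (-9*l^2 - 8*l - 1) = 54*l^4 + 120*l^3 + 79*l^2 + 16*l + 1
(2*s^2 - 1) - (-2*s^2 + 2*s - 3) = 4*s^2 - 2*s + 2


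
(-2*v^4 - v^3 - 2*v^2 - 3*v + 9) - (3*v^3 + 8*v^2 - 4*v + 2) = -2*v^4 - 4*v^3 - 10*v^2 + v + 7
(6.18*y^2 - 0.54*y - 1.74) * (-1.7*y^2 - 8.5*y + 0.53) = -10.506*y^4 - 51.612*y^3 + 10.8234*y^2 + 14.5038*y - 0.9222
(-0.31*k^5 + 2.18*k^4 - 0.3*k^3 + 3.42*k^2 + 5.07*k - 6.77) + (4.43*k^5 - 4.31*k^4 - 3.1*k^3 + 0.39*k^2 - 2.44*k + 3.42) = 4.12*k^5 - 2.13*k^4 - 3.4*k^3 + 3.81*k^2 + 2.63*k - 3.35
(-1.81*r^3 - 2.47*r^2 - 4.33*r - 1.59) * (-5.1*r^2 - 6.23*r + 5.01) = 9.231*r^5 + 23.8733*r^4 + 28.403*r^3 + 22.7102*r^2 - 11.7876*r - 7.9659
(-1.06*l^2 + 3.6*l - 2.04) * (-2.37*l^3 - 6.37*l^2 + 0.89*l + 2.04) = 2.5122*l^5 - 1.7798*l^4 - 19.0406*l^3 + 14.0364*l^2 + 5.5284*l - 4.1616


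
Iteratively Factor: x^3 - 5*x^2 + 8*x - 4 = (x - 2)*(x^2 - 3*x + 2) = (x - 2)^2*(x - 1)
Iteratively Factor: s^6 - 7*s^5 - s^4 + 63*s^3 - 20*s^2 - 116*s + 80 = (s - 1)*(s^5 - 6*s^4 - 7*s^3 + 56*s^2 + 36*s - 80) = (s - 1)^2*(s^4 - 5*s^3 - 12*s^2 + 44*s + 80) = (s - 1)^2*(s + 2)*(s^3 - 7*s^2 + 2*s + 40) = (s - 4)*(s - 1)^2*(s + 2)*(s^2 - 3*s - 10) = (s - 4)*(s - 1)^2*(s + 2)^2*(s - 5)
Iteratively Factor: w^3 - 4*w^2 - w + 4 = (w - 1)*(w^2 - 3*w - 4) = (w - 4)*(w - 1)*(w + 1)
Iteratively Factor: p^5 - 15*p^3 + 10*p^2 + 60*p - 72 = (p - 2)*(p^4 + 2*p^3 - 11*p^2 - 12*p + 36) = (p - 2)^2*(p^3 + 4*p^2 - 3*p - 18) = (p - 2)^3*(p^2 + 6*p + 9) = (p - 2)^3*(p + 3)*(p + 3)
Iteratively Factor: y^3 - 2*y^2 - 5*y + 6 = (y + 2)*(y^2 - 4*y + 3) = (y - 1)*(y + 2)*(y - 3)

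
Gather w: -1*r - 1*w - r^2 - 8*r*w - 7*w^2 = -r^2 - r - 7*w^2 + w*(-8*r - 1)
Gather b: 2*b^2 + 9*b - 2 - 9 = 2*b^2 + 9*b - 11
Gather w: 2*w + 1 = 2*w + 1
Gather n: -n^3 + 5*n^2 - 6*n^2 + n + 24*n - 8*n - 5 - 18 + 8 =-n^3 - n^2 + 17*n - 15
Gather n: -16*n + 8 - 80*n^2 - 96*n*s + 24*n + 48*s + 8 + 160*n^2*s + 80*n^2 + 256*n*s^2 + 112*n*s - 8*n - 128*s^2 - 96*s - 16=160*n^2*s + n*(256*s^2 + 16*s) - 128*s^2 - 48*s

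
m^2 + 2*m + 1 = (m + 1)^2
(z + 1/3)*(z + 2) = z^2 + 7*z/3 + 2/3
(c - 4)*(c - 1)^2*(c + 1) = c^4 - 5*c^3 + 3*c^2 + 5*c - 4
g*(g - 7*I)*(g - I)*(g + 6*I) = g^4 - 2*I*g^3 + 41*g^2 - 42*I*g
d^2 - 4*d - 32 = (d - 8)*(d + 4)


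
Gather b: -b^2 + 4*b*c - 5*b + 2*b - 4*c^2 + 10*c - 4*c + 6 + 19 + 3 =-b^2 + b*(4*c - 3) - 4*c^2 + 6*c + 28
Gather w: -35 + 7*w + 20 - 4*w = 3*w - 15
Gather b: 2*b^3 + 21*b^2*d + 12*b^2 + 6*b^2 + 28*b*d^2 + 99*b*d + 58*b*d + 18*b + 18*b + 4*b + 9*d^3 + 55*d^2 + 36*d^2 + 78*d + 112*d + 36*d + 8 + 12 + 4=2*b^3 + b^2*(21*d + 18) + b*(28*d^2 + 157*d + 40) + 9*d^3 + 91*d^2 + 226*d + 24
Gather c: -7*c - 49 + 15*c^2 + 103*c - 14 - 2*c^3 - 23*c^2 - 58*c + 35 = -2*c^3 - 8*c^2 + 38*c - 28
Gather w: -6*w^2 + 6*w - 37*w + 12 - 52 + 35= -6*w^2 - 31*w - 5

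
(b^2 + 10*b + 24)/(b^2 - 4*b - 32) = (b + 6)/(b - 8)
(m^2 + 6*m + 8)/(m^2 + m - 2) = (m + 4)/(m - 1)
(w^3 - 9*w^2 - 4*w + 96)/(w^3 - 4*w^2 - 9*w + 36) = (w - 8)/(w - 3)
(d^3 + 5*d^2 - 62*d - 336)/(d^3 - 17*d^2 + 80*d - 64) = (d^2 + 13*d + 42)/(d^2 - 9*d + 8)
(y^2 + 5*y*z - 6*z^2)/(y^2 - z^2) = (y + 6*z)/(y + z)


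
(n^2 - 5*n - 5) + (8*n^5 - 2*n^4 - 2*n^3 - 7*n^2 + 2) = 8*n^5 - 2*n^4 - 2*n^3 - 6*n^2 - 5*n - 3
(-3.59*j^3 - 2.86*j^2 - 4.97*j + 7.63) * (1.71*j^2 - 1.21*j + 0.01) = -6.1389*j^5 - 0.5467*j^4 - 5.074*j^3 + 19.0324*j^2 - 9.282*j + 0.0763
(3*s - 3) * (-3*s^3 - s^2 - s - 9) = -9*s^4 + 6*s^3 - 24*s + 27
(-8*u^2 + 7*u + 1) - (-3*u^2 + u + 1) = -5*u^2 + 6*u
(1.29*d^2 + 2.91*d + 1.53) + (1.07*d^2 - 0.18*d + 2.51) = 2.36*d^2 + 2.73*d + 4.04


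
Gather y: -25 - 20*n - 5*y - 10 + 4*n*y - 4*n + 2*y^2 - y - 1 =-24*n + 2*y^2 + y*(4*n - 6) - 36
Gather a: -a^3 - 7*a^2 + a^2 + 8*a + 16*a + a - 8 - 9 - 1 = -a^3 - 6*a^2 + 25*a - 18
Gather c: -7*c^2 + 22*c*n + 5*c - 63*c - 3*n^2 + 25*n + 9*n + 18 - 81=-7*c^2 + c*(22*n - 58) - 3*n^2 + 34*n - 63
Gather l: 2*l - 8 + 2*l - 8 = 4*l - 16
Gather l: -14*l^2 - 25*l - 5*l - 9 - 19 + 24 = -14*l^2 - 30*l - 4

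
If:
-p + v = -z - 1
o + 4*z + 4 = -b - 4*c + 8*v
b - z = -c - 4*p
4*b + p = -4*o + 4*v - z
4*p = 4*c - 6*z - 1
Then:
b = -683*z/26 - 973/52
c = 173*z/26 + 205/52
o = 751*z/26 + 1065/52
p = 67*z/13 + 48/13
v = 54*z/13 + 35/13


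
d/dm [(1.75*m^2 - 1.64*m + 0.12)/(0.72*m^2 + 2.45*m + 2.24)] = (5.4683*m^2 + 7.6672*m - 3.9676)/(0.5184*m^4 + 3.528*m^3 + 9.2281*m^2 + 10.976*m + 5.0176)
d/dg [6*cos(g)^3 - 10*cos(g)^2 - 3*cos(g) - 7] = (-18*cos(g)^2 + 20*cos(g) + 3)*sin(g)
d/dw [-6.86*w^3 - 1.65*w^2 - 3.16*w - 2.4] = -20.58*w^2 - 3.3*w - 3.16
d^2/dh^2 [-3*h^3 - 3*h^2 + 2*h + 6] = -18*h - 6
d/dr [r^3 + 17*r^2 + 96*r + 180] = 3*r^2 + 34*r + 96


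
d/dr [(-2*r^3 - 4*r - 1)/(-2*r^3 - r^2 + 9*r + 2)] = (2*r^4 - 52*r^3 - 22*r^2 - 2*r + 1)/(4*r^6 + 4*r^5 - 35*r^4 - 26*r^3 + 77*r^2 + 36*r + 4)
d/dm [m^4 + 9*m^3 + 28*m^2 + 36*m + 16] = 4*m^3 + 27*m^2 + 56*m + 36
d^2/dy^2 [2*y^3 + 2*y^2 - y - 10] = 12*y + 4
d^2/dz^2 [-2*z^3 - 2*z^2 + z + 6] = -12*z - 4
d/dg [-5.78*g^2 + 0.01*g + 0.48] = 0.01 - 11.56*g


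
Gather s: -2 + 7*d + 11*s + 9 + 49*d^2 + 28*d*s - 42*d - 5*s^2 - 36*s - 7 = 49*d^2 - 35*d - 5*s^2 + s*(28*d - 25)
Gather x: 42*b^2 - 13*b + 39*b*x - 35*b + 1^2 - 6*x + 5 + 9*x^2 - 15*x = 42*b^2 - 48*b + 9*x^2 + x*(39*b - 21) + 6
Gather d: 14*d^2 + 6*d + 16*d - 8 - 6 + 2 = 14*d^2 + 22*d - 12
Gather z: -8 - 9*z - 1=-9*z - 9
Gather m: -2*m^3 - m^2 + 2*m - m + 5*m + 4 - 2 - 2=-2*m^3 - m^2 + 6*m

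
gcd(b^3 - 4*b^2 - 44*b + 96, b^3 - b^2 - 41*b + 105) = 1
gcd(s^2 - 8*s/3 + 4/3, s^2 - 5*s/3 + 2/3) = s - 2/3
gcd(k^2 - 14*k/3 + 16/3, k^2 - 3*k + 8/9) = k - 8/3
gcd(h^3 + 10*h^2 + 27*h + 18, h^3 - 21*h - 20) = h + 1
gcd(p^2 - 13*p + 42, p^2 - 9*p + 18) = p - 6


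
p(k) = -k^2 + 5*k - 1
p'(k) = 5 - 2*k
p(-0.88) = -6.17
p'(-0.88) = 6.76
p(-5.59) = -60.20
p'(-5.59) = 16.18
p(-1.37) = -9.73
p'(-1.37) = 7.74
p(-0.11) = -1.56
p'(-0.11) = 5.22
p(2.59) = 5.24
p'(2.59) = -0.18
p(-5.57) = -59.87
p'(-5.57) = 16.14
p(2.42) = 5.24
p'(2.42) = 0.16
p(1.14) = 3.40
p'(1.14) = 2.72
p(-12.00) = -205.00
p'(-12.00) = 29.00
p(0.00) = -1.00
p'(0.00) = 5.00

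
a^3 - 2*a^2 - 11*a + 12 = (a - 4)*(a - 1)*(a + 3)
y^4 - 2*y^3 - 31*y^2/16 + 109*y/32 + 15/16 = (y - 2)*(y - 3/2)*(y + 1/4)*(y + 5/4)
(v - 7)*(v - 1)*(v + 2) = v^3 - 6*v^2 - 9*v + 14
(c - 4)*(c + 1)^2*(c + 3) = c^4 + c^3 - 13*c^2 - 25*c - 12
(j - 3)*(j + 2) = j^2 - j - 6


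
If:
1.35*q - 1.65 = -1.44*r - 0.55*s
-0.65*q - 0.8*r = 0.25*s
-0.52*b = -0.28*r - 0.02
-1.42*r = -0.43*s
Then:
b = -7.37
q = 34.41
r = -13.76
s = -45.43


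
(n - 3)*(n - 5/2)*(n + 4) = n^3 - 3*n^2/2 - 29*n/2 + 30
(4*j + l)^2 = 16*j^2 + 8*j*l + l^2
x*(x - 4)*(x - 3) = x^3 - 7*x^2 + 12*x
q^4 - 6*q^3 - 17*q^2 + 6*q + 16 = (q - 8)*(q - 1)*(q + 1)*(q + 2)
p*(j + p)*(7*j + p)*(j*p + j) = 7*j^3*p^2 + 7*j^3*p + 8*j^2*p^3 + 8*j^2*p^2 + j*p^4 + j*p^3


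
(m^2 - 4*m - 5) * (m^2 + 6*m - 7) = m^4 + 2*m^3 - 36*m^2 - 2*m + 35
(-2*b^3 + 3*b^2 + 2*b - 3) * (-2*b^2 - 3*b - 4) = 4*b^5 - 5*b^3 - 12*b^2 + b + 12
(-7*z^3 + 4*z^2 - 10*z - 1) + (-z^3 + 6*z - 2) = -8*z^3 + 4*z^2 - 4*z - 3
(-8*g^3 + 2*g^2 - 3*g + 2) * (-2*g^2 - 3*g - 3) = 16*g^5 + 20*g^4 + 24*g^3 - g^2 + 3*g - 6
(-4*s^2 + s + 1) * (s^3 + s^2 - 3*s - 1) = -4*s^5 - 3*s^4 + 14*s^3 + 2*s^2 - 4*s - 1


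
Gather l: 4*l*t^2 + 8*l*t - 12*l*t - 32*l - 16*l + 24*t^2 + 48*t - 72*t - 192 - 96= l*(4*t^2 - 4*t - 48) + 24*t^2 - 24*t - 288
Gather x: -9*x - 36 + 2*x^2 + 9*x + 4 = 2*x^2 - 32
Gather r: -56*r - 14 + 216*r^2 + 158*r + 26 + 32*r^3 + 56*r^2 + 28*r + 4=32*r^3 + 272*r^2 + 130*r + 16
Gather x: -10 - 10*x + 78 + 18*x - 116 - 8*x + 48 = 0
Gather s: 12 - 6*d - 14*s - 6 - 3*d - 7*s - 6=-9*d - 21*s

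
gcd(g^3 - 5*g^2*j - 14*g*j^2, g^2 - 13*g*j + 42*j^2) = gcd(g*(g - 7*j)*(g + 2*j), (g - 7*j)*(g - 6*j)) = g - 7*j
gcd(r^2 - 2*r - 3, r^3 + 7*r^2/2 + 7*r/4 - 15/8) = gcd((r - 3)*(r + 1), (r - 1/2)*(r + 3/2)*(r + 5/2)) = 1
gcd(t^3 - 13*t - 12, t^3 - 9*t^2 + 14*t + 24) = t^2 - 3*t - 4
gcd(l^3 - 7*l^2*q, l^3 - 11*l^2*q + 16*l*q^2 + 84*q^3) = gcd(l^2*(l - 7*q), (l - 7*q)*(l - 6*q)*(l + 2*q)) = -l + 7*q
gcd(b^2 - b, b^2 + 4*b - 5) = b - 1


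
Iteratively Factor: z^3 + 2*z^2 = (z + 2)*(z^2) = z*(z + 2)*(z)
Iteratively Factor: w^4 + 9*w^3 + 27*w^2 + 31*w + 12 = (w + 1)*(w^3 + 8*w^2 + 19*w + 12) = (w + 1)*(w + 4)*(w^2 + 4*w + 3) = (w + 1)^2*(w + 4)*(w + 3)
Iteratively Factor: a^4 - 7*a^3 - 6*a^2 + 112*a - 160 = (a - 5)*(a^3 - 2*a^2 - 16*a + 32) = (a - 5)*(a - 2)*(a^2 - 16) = (a - 5)*(a - 4)*(a - 2)*(a + 4)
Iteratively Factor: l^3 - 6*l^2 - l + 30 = (l - 5)*(l^2 - l - 6) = (l - 5)*(l + 2)*(l - 3)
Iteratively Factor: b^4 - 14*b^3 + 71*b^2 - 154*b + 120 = (b - 2)*(b^3 - 12*b^2 + 47*b - 60) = (b - 4)*(b - 2)*(b^2 - 8*b + 15) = (b - 5)*(b - 4)*(b - 2)*(b - 3)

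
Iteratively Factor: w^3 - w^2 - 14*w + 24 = (w - 3)*(w^2 + 2*w - 8) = (w - 3)*(w + 4)*(w - 2)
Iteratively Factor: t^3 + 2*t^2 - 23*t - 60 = (t - 5)*(t^2 + 7*t + 12) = (t - 5)*(t + 3)*(t + 4)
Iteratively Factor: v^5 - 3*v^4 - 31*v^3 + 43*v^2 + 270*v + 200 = (v + 1)*(v^4 - 4*v^3 - 27*v^2 + 70*v + 200) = (v + 1)*(v + 2)*(v^3 - 6*v^2 - 15*v + 100) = (v - 5)*(v + 1)*(v + 2)*(v^2 - v - 20) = (v - 5)*(v + 1)*(v + 2)*(v + 4)*(v - 5)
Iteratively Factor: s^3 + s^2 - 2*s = (s)*(s^2 + s - 2) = s*(s + 2)*(s - 1)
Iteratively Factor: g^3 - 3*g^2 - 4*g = (g + 1)*(g^2 - 4*g) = (g - 4)*(g + 1)*(g)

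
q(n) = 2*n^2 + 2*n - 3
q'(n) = 4*n + 2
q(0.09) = -2.80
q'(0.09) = 2.36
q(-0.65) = -3.46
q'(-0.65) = -0.60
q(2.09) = 9.92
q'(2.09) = 10.36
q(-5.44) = 45.31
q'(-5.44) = -19.76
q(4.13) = 39.37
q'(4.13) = 18.52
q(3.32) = 25.68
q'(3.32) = 15.28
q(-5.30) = 42.58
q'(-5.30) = -19.20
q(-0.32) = -3.44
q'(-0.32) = 0.72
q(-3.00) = 9.00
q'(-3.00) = -10.00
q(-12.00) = 261.00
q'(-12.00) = -46.00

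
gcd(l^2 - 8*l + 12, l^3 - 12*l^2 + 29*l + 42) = l - 6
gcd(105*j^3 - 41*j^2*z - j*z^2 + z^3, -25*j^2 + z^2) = -5*j + z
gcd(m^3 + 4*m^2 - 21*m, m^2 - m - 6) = m - 3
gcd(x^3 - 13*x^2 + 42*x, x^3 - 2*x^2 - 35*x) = x^2 - 7*x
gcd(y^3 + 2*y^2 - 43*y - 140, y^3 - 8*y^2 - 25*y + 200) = y + 5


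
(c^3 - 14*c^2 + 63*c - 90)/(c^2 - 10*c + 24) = (c^2 - 8*c + 15)/(c - 4)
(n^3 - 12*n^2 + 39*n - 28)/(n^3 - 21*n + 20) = (n - 7)/(n + 5)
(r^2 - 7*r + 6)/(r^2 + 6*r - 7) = (r - 6)/(r + 7)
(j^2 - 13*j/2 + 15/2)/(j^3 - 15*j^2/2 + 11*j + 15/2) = (2*j - 3)/(2*j^2 - 5*j - 3)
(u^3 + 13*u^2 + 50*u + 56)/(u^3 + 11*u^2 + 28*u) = (u + 2)/u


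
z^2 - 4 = (z - 2)*(z + 2)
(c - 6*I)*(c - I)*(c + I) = c^3 - 6*I*c^2 + c - 6*I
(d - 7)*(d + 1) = d^2 - 6*d - 7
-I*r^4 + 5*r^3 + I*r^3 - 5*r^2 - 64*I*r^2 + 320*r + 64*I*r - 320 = (r - 8*I)*(r + 5*I)*(r + 8*I)*(-I*r + I)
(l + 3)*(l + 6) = l^2 + 9*l + 18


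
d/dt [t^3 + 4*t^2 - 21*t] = 3*t^2 + 8*t - 21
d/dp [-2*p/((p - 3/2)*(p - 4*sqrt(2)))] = 8*p^2/((p - 4*sqrt(2))^2*(2*p - 3)^2) - 48*sqrt(2)/((p - 4*sqrt(2))^2*(2*p - 3)^2)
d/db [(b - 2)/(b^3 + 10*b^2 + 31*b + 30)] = (b^3 + 10*b^2 + 31*b - (b - 2)*(3*b^2 + 20*b + 31) + 30)/(b^3 + 10*b^2 + 31*b + 30)^2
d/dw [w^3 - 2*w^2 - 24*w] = 3*w^2 - 4*w - 24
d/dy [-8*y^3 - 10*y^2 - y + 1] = -24*y^2 - 20*y - 1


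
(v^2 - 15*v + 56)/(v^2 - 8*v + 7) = (v - 8)/(v - 1)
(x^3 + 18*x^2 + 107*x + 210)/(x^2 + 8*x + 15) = (x^2 + 13*x + 42)/(x + 3)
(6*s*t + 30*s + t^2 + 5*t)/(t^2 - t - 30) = (6*s + t)/(t - 6)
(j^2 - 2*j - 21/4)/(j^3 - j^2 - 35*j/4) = (2*j + 3)/(j*(2*j + 5))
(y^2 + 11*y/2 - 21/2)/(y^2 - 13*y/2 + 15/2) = (y + 7)/(y - 5)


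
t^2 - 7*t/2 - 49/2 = (t - 7)*(t + 7/2)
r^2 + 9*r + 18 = (r + 3)*(r + 6)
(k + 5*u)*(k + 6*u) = k^2 + 11*k*u + 30*u^2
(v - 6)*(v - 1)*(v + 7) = v^3 - 43*v + 42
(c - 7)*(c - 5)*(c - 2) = c^3 - 14*c^2 + 59*c - 70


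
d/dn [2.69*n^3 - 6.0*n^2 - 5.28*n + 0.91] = 8.07*n^2 - 12.0*n - 5.28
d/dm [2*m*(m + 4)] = 4*m + 8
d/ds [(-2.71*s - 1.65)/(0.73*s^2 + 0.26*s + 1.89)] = (1.9783*s^2 + 2.409*s - 4.6929)/(0.5329*s^4 + 0.3796*s^3 + 2.827*s^2 + 0.9828*s + 3.5721)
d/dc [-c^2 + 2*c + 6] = 2 - 2*c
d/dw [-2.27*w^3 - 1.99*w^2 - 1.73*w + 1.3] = -6.81*w^2 - 3.98*w - 1.73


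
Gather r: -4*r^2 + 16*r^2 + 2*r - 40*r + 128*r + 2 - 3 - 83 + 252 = 12*r^2 + 90*r + 168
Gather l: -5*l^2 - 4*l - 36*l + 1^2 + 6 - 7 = -5*l^2 - 40*l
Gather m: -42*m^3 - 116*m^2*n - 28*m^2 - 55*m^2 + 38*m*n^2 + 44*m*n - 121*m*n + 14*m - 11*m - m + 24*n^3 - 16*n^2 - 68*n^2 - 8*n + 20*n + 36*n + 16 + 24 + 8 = -42*m^3 + m^2*(-116*n - 83) + m*(38*n^2 - 77*n + 2) + 24*n^3 - 84*n^2 + 48*n + 48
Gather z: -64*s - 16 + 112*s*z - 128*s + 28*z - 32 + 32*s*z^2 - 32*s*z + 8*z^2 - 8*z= -192*s + z^2*(32*s + 8) + z*(80*s + 20) - 48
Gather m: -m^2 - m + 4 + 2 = -m^2 - m + 6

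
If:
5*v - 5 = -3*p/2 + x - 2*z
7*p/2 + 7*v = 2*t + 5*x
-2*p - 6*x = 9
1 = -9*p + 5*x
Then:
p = -51/64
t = 661/128 - 7*z/5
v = 127/128 - 2*z/5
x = -79/64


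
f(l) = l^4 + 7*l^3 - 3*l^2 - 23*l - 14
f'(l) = 4*l^3 + 21*l^2 - 6*l - 23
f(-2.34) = -36.31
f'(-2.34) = 54.78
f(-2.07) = -22.97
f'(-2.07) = 43.92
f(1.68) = -19.95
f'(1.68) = 45.16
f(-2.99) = -79.24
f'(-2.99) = 75.76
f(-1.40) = -3.05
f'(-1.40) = 15.58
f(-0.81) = -0.63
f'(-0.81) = -6.49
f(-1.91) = -16.48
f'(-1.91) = 37.20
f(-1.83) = -13.64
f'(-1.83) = 33.79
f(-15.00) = 26656.00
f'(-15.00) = -8708.00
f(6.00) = 2548.00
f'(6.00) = 1561.00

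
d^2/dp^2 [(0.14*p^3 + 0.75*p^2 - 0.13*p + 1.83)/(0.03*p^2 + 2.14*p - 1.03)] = (1.194406*p^3 - 1.702596*p^2 + 1.57197*p + 17.892688)/(2.7e-5*p^6 + 0.005778*p^5 + 0.409383*p^4 + 9.403588*p^3 - 14.055483*p^2 + 6.810978*p - 1.092727)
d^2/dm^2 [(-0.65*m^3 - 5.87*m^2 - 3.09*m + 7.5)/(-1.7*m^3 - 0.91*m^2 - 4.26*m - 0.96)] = (31.9175*m^6 + 25.3367999999999*m^5 - 499.21146*m^4 - 382.450746*m^3 - 438.487812*m^2 - 113.609304*m - 273.564144)/(4.913*m^9 + 7.8897*m^8 + 41.15751*m^7 + 48.618091*m^6 + 112.046598*m^5 + 93.641796*m^4 + 104.338152*m^3 + 54.781056*m^2 + 11.778048*m + 0.884736)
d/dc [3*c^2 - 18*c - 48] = 6*c - 18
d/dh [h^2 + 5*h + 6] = 2*h + 5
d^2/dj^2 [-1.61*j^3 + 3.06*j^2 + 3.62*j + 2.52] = 6.12 - 9.66*j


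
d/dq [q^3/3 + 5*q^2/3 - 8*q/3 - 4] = q^2 + 10*q/3 - 8/3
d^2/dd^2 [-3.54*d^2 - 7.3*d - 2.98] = -7.08000000000000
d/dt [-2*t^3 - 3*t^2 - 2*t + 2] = -6*t^2 - 6*t - 2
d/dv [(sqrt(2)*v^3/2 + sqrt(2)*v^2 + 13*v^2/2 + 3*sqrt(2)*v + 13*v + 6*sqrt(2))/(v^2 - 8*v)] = (sqrt(2)*v^4 - 16*sqrt(2)*v^3 - 130*v^2 - 22*sqrt(2)*v^2 - 24*sqrt(2)*v + 96*sqrt(2))/(2*v^2*(v^2 - 16*v + 64))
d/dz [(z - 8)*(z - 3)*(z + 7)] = 3*z^2 - 8*z - 53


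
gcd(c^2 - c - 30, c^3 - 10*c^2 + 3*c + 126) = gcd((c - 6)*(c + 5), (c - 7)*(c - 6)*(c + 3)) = c - 6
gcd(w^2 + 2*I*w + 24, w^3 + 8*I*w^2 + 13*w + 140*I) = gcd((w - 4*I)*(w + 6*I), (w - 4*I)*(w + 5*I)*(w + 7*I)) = w - 4*I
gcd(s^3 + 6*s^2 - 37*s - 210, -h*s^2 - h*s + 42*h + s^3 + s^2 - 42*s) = s^2 + s - 42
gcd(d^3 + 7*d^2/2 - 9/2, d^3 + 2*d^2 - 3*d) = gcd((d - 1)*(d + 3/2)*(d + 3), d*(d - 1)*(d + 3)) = d^2 + 2*d - 3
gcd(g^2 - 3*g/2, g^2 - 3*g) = g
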